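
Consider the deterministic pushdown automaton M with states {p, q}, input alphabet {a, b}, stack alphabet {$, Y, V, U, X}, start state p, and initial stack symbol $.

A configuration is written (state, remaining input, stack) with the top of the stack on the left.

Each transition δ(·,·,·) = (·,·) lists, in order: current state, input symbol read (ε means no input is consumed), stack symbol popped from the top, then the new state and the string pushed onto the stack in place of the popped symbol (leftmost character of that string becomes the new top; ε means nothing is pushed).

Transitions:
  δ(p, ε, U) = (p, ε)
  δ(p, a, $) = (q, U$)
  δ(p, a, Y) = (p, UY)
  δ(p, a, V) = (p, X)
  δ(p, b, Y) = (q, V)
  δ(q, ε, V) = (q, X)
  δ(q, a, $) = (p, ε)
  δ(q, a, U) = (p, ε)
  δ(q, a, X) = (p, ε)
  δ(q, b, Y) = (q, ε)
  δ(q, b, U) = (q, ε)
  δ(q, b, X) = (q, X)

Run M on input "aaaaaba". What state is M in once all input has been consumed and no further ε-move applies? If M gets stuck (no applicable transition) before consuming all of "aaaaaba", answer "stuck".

p

(p, aaaaaba, $) ⊢ (q, aaaaba, U$) ⊢ (p, aaaba, $) ⊢ (q, aaba, U$) ⊢ (p, aba, $) ⊢ (q, ba, U$) ⊢ (q, a, $) ⊢ (p, ε, ε)
All input consumed; M is in state p.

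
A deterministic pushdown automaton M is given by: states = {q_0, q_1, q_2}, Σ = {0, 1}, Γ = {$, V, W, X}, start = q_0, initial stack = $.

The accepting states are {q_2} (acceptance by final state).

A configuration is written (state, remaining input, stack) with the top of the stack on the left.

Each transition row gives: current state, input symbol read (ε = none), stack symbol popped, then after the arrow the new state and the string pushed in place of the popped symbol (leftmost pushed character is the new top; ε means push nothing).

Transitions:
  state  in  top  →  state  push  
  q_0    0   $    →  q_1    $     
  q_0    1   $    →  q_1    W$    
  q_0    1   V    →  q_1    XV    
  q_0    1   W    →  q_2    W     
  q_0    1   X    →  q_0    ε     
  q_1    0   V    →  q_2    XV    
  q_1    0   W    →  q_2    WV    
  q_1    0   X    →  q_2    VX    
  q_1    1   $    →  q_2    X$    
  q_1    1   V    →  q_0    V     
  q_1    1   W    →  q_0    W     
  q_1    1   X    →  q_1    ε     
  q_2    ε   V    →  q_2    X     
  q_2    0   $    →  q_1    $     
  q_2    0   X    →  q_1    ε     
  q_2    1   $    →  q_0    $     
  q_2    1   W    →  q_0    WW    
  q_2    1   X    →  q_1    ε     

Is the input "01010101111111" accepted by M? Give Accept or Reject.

(q_0, 01010101111111, $)
  read 0, top $: go to q_1, push $ → (q_1, 1010101111111, $)
  read 1, top $: go to q_2, push X$ → (q_2, 010101111111, X$)
  read 0, top X: go to q_1, push ε → (q_1, 10101111111, $)
  read 1, top $: go to q_2, push X$ → (q_2, 0101111111, X$)
  read 0, top X: go to q_1, push ε → (q_1, 101111111, $)
  read 1, top $: go to q_2, push X$ → (q_2, 01111111, X$)
  read 0, top X: go to q_1, push ε → (q_1, 1111111, $)
  read 1, top $: go to q_2, push X$ → (q_2, 111111, X$)
  read 1, top X: go to q_1, push ε → (q_1, 11111, $)
  read 1, top $: go to q_2, push X$ → (q_2, 1111, X$)
  read 1, top X: go to q_1, push ε → (q_1, 111, $)
  read 1, top $: go to q_2, push X$ → (q_2, 11, X$)
  read 1, top X: go to q_1, push ε → (q_1, 1, $)
  read 1, top $: go to q_2, push X$ → (q_2, ε, X$)
All input consumed; state q_2 ∈ F.

Accept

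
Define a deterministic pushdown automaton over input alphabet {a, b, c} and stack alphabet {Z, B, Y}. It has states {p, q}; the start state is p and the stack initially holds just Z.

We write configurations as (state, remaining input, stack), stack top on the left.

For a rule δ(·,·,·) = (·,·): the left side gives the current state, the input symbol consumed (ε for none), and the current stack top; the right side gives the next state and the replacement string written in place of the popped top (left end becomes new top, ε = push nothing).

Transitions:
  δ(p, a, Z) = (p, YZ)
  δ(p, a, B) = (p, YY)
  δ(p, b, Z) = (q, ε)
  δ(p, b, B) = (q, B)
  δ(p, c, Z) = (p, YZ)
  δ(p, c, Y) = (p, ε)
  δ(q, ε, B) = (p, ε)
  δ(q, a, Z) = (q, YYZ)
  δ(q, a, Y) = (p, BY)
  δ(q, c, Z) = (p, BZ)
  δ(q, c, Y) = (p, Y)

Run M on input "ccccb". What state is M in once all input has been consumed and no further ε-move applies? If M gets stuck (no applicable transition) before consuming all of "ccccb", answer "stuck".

q

(p, ccccb, Z) ⊢ (p, cccb, YZ) ⊢ (p, ccb, Z) ⊢ (p, cb, YZ) ⊢ (p, b, Z) ⊢ (q, ε, ε)
All input consumed; M is in state q.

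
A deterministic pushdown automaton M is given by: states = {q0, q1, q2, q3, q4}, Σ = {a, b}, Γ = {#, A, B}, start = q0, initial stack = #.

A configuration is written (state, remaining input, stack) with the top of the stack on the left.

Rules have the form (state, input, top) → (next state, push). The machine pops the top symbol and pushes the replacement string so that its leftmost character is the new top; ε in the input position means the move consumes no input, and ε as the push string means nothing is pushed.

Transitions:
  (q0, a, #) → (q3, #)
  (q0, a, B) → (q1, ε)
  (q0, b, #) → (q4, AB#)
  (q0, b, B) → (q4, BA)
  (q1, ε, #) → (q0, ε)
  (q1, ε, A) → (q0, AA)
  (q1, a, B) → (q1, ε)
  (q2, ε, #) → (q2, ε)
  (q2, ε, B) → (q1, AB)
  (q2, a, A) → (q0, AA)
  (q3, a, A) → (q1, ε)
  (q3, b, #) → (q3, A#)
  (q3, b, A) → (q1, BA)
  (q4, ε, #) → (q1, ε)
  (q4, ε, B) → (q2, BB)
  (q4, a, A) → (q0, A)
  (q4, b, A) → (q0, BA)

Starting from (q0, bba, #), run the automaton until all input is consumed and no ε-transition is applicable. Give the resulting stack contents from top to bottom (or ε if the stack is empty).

AAB#

(q0, bba, #)
  read b, top #: go to q4, push AB# → (q4, ba, AB#)
  read b, top A: go to q0, push BA → (q0, a, BAB#)
  read a, top B: go to q1, push ε → (q1, ε, AB#)
  ε-move, top A: go to q0, push AA → (q0, ε, AAB#)
All input consumed in state q0 with stack AAB#.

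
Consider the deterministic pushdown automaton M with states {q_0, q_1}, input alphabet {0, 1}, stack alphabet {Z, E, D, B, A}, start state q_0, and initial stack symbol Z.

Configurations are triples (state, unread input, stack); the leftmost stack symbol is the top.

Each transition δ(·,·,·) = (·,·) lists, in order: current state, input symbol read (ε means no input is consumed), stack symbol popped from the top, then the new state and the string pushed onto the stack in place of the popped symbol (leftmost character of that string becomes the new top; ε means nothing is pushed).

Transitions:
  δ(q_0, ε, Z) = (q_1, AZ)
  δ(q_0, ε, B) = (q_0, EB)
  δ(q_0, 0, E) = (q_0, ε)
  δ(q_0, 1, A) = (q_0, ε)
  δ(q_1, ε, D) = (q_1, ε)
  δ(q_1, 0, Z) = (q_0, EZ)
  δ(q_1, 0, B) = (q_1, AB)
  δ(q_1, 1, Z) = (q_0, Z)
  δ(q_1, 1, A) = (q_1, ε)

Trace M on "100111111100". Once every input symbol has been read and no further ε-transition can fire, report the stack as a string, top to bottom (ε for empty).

(q_0, 100111111100, Z)
  ε-move, top Z: go to q_1, push AZ → (q_1, 100111111100, AZ)
  read 1, top A: go to q_1, push ε → (q_1, 00111111100, Z)
  read 0, top Z: go to q_0, push EZ → (q_0, 0111111100, EZ)
  read 0, top E: go to q_0, push ε → (q_0, 111111100, Z)
  ε-move, top Z: go to q_1, push AZ → (q_1, 111111100, AZ)
  read 1, top A: go to q_1, push ε → (q_1, 11111100, Z)
  read 1, top Z: go to q_0, push Z → (q_0, 1111100, Z)
  ε-move, top Z: go to q_1, push AZ → (q_1, 1111100, AZ)
  read 1, top A: go to q_1, push ε → (q_1, 111100, Z)
  read 1, top Z: go to q_0, push Z → (q_0, 11100, Z)
  ε-move, top Z: go to q_1, push AZ → (q_1, 11100, AZ)
  read 1, top A: go to q_1, push ε → (q_1, 1100, Z)
  read 1, top Z: go to q_0, push Z → (q_0, 100, Z)
  ε-move, top Z: go to q_1, push AZ → (q_1, 100, AZ)
  read 1, top A: go to q_1, push ε → (q_1, 00, Z)
  read 0, top Z: go to q_0, push EZ → (q_0, 0, EZ)
  read 0, top E: go to q_0, push ε → (q_0, ε, Z)
  ε-move, top Z: go to q_1, push AZ → (q_1, ε, AZ)
All input consumed in state q_1 with stack AZ.

AZ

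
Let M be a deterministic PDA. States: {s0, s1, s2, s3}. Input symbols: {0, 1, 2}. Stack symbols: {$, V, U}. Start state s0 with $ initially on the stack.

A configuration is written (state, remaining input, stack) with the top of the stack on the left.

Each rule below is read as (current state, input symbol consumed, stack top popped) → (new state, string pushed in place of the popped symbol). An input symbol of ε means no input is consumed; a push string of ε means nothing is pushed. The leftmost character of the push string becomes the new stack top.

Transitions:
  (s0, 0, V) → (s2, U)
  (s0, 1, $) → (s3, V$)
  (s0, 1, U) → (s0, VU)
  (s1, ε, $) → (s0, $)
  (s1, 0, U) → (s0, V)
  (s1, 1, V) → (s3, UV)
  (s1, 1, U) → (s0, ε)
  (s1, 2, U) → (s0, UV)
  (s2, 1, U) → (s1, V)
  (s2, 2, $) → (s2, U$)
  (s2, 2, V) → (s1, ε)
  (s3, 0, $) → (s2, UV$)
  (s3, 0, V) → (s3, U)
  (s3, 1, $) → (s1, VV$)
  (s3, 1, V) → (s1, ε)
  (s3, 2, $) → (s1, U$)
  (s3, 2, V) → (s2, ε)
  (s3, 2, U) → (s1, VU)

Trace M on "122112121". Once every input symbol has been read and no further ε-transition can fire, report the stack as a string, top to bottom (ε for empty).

UVUVUV$

(s0, 122112121, $) ⊢ (s3, 22112121, V$) ⊢ (s2, 2112121, $) ⊢ (s2, 112121, U$) ⊢ (s1, 12121, V$) ⊢ (s3, 2121, UV$) ⊢ (s1, 121, VUV$) ⊢ (s3, 21, UVUV$) ⊢ (s1, 1, VUVUV$) ⊢ (s3, ε, UVUVUV$)
All input consumed in state s3 with stack UVUVUV$.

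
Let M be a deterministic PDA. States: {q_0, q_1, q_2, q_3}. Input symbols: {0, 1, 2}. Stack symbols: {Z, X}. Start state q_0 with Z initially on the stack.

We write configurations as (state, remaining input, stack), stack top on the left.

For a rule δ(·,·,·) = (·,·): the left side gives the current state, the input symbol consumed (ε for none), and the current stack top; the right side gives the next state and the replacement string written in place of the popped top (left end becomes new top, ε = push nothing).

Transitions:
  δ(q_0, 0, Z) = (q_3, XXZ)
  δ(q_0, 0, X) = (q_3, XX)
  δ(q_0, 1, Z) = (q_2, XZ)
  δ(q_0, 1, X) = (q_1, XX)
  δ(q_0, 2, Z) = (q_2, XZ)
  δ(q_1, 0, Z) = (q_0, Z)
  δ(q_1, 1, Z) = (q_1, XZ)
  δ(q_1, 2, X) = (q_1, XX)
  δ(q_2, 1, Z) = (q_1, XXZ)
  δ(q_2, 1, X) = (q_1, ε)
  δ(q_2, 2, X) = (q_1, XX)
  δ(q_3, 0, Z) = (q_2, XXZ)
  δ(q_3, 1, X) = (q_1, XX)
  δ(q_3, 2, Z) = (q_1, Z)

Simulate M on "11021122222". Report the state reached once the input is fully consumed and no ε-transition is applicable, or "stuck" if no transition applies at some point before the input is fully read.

q_1

(q_0, 11021122222, Z) ⊢ (q_2, 1021122222, XZ) ⊢ (q_1, 021122222, Z) ⊢ (q_0, 21122222, Z) ⊢ (q_2, 1122222, XZ) ⊢ (q_1, 122222, Z) ⊢ (q_1, 22222, XZ) ⊢ (q_1, 2222, XXZ) ⊢ (q_1, 222, XXXZ) ⊢ (q_1, 22, XXXXZ) ⊢ (q_1, 2, XXXXXZ) ⊢ (q_1, ε, XXXXXXZ)
All input consumed; M is in state q_1.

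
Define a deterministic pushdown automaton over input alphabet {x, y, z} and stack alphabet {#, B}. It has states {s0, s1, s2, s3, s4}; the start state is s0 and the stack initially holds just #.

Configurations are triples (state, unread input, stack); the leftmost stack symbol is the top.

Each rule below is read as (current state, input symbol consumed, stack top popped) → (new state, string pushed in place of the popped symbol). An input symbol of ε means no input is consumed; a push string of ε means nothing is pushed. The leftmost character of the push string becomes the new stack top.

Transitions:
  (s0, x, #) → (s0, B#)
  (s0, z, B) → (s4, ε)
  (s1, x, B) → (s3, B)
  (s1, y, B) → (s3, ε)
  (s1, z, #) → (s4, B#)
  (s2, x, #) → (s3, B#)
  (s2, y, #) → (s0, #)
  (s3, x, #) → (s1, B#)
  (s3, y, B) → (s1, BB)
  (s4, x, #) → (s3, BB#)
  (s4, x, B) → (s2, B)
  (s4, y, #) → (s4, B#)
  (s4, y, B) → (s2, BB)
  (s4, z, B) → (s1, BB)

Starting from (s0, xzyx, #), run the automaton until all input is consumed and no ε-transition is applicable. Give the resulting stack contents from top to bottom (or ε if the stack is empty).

B#

(s0, xzyx, #) ⊢ (s0, zyx, B#) ⊢ (s4, yx, #) ⊢ (s4, x, B#) ⊢ (s2, ε, B#)
All input consumed in state s2 with stack B#.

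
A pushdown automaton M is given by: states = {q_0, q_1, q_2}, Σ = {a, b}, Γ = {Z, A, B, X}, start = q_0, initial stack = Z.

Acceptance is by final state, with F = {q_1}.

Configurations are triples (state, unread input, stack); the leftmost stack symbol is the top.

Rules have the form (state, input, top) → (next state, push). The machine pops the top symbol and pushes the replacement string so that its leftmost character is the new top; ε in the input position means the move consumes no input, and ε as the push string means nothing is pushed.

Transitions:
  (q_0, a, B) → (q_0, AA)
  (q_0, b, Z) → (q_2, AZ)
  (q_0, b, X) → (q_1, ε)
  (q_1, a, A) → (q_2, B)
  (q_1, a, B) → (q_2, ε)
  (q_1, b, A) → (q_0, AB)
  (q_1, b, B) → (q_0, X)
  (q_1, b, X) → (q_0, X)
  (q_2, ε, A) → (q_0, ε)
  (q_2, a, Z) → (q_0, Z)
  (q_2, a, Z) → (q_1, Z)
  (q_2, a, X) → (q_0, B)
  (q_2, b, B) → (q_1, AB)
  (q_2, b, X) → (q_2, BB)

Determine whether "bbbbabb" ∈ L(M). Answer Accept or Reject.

Reject

No computation consumes all input and reaches a final state.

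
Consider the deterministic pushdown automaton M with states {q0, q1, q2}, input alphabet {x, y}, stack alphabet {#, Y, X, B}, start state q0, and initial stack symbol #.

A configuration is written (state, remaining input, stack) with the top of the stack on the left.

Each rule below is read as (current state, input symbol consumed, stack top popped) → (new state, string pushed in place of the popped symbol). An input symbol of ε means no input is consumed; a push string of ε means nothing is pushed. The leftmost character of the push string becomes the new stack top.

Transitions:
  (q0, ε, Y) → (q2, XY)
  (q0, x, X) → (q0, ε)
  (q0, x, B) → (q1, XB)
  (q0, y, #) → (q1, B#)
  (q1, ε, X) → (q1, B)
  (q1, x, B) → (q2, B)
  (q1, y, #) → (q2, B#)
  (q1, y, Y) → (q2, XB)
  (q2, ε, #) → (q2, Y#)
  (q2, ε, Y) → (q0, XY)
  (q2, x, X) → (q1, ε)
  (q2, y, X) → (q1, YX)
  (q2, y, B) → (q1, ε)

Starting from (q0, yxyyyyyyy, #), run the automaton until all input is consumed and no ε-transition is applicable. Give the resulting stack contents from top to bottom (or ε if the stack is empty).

#

(q0, yxyyyyyyy, #)
  read y, top #: go to q1, push B# → (q1, xyyyyyyy, B#)
  read x, top B: go to q2, push B → (q2, yyyyyyy, B#)
  read y, top B: go to q1, push ε → (q1, yyyyyy, #)
  read y, top #: go to q2, push B# → (q2, yyyyy, B#)
  read y, top B: go to q1, push ε → (q1, yyyy, #)
  read y, top #: go to q2, push B# → (q2, yyy, B#)
  read y, top B: go to q1, push ε → (q1, yy, #)
  read y, top #: go to q2, push B# → (q2, y, B#)
  read y, top B: go to q1, push ε → (q1, ε, #)
All input consumed in state q1 with stack #.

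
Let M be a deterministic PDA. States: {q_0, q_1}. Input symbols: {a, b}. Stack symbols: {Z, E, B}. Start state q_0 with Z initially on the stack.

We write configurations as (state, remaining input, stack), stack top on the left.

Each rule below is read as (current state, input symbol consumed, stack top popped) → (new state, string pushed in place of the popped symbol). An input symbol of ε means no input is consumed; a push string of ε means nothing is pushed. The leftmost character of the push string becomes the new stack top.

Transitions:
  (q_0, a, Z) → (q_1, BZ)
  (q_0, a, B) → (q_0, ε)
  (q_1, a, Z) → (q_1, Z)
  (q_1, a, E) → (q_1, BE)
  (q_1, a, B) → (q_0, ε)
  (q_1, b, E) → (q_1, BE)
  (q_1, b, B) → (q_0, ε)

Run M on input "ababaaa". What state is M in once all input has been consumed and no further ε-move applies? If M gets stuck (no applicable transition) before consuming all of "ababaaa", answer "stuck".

q_1

(q_0, ababaaa, Z) ⊢ (q_1, babaaa, BZ) ⊢ (q_0, abaaa, Z) ⊢ (q_1, baaa, BZ) ⊢ (q_0, aaa, Z) ⊢ (q_1, aa, BZ) ⊢ (q_0, a, Z) ⊢ (q_1, ε, BZ)
All input consumed; M is in state q_1.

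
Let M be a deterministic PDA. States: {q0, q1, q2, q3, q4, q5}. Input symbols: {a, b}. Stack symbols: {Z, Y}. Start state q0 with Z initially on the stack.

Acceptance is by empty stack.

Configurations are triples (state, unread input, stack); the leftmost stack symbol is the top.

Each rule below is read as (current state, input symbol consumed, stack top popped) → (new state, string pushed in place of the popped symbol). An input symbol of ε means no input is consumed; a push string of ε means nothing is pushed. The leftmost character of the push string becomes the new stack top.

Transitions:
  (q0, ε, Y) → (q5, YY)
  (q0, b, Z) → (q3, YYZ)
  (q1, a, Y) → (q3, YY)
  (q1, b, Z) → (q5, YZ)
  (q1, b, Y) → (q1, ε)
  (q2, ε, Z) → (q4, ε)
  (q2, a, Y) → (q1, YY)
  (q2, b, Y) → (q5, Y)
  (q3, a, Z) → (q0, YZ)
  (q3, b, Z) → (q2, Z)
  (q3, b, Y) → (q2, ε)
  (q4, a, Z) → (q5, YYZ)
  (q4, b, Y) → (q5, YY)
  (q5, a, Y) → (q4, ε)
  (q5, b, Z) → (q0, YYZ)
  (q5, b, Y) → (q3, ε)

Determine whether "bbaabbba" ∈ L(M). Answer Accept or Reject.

(q0, bbaabbba, Z)
  read b, top Z: go to q3, push YYZ → (q3, baabbba, YYZ)
  read b, top Y: go to q2, push ε → (q2, aabbba, YZ)
  read a, top Y: go to q1, push YY → (q1, abbba, YYZ)
  read a, top Y: go to q3, push YY → (q3, bbba, YYYZ)
  read b, top Y: go to q2, push ε → (q2, bba, YYZ)
  read b, top Y: go to q5, push Y → (q5, ba, YYZ)
  read b, top Y: go to q3, push ε → (q3, a, YZ)
No transition applies at (q3, a, YZ); input not fully consumed.

Reject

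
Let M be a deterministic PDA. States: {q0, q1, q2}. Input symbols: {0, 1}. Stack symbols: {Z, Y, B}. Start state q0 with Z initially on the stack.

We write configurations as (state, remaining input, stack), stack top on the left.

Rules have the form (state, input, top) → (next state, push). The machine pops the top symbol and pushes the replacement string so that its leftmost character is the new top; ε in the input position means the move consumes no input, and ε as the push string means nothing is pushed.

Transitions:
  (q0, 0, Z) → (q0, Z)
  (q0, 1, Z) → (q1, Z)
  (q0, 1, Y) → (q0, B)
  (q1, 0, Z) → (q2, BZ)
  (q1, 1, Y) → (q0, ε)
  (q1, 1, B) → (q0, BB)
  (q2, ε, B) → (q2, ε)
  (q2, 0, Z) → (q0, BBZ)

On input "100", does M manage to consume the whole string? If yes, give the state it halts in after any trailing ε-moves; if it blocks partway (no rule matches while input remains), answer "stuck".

(q0, 100, Z) ⊢ (q1, 00, Z) ⊢ (q2, 0, BZ) ⊢ (q2, 0, Z) ⊢ (q0, ε, BBZ)
All input consumed; M is in state q0.

q0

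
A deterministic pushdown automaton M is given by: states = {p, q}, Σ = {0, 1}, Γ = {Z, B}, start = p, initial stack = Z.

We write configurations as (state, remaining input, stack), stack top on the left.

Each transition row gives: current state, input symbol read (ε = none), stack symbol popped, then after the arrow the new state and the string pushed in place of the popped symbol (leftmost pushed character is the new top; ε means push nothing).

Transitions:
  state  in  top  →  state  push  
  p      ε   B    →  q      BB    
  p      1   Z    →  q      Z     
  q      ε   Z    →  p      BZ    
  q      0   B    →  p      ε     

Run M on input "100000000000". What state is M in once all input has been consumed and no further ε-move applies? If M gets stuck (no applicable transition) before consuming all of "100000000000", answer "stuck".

(p, 100000000000, Z)
  read 1, top Z: go to q, push Z → (q, 00000000000, Z)
  ε-move, top Z: go to p, push BZ → (p, 00000000000, BZ)
  ε-move, top B: go to q, push BB → (q, 00000000000, BBZ)
  read 0, top B: go to p, push ε → (p, 0000000000, BZ)
  ε-move, top B: go to q, push BB → (q, 0000000000, BBZ)
  read 0, top B: go to p, push ε → (p, 000000000, BZ)
  ε-move, top B: go to q, push BB → (q, 000000000, BBZ)
  read 0, top B: go to p, push ε → (p, 00000000, BZ)
  ε-move, top B: go to q, push BB → (q, 00000000, BBZ)
  read 0, top B: go to p, push ε → (p, 0000000, BZ)
  ε-move, top B: go to q, push BB → (q, 0000000, BBZ)
  read 0, top B: go to p, push ε → (p, 000000, BZ)
  ε-move, top B: go to q, push BB → (q, 000000, BBZ)
  read 0, top B: go to p, push ε → (p, 00000, BZ)
  ε-move, top B: go to q, push BB → (q, 00000, BBZ)
  read 0, top B: go to p, push ε → (p, 0000, BZ)
  ε-move, top B: go to q, push BB → (q, 0000, BBZ)
  read 0, top B: go to p, push ε → (p, 000, BZ)
  ε-move, top B: go to q, push BB → (q, 000, BBZ)
  read 0, top B: go to p, push ε → (p, 00, BZ)
  ε-move, top B: go to q, push BB → (q, 00, BBZ)
  read 0, top B: go to p, push ε → (p, 0, BZ)
  ε-move, top B: go to q, push BB → (q, 0, BBZ)
  read 0, top B: go to p, push ε → (p, ε, BZ)
  ε-move, top B: go to q, push BB → (q, ε, BBZ)
All input consumed; M is in state q.

q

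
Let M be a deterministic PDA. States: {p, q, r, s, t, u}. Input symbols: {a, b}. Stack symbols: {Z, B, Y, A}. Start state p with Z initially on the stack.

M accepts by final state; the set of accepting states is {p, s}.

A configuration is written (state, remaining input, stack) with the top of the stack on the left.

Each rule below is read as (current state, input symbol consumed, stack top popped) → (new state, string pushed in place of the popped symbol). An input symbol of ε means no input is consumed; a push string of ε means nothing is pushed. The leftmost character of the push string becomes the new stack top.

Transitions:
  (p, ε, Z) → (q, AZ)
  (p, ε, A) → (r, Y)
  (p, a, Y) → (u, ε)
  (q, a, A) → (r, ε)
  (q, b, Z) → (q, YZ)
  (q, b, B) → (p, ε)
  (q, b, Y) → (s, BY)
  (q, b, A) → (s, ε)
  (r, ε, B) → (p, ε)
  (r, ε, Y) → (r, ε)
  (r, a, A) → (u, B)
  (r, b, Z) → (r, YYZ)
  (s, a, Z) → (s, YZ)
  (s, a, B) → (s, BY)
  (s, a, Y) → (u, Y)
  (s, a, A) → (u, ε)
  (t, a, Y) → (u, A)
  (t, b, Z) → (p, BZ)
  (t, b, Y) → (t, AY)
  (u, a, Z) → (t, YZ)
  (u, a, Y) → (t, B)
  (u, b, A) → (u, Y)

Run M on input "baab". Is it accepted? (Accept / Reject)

Reject

(p, baab, Z)
  ε-move, top Z: go to q, push AZ → (q, baab, AZ)
  read b, top A: go to s, push ε → (s, aab, Z)
  read a, top Z: go to s, push YZ → (s, ab, YZ)
  read a, top Y: go to u, push Y → (u, b, YZ)
No transition applies at (u, b, YZ); input not fully consumed.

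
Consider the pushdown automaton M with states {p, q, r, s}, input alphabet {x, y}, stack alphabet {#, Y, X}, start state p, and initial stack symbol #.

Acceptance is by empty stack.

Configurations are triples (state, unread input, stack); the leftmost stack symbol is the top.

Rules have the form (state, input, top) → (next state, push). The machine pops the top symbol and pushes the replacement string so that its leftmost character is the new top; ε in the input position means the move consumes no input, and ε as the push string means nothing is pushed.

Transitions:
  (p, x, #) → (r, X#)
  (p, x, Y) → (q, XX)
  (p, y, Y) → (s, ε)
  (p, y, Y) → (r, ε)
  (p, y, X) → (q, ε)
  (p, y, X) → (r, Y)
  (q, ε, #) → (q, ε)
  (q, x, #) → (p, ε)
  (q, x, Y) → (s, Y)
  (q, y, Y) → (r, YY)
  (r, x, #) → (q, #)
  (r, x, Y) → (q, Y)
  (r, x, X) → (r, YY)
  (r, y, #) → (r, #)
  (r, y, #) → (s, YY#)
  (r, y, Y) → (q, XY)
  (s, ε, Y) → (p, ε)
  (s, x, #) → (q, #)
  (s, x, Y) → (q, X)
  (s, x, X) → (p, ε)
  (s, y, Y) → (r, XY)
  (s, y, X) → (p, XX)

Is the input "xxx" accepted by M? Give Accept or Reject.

No computation consumes all input and empties the stack.

Reject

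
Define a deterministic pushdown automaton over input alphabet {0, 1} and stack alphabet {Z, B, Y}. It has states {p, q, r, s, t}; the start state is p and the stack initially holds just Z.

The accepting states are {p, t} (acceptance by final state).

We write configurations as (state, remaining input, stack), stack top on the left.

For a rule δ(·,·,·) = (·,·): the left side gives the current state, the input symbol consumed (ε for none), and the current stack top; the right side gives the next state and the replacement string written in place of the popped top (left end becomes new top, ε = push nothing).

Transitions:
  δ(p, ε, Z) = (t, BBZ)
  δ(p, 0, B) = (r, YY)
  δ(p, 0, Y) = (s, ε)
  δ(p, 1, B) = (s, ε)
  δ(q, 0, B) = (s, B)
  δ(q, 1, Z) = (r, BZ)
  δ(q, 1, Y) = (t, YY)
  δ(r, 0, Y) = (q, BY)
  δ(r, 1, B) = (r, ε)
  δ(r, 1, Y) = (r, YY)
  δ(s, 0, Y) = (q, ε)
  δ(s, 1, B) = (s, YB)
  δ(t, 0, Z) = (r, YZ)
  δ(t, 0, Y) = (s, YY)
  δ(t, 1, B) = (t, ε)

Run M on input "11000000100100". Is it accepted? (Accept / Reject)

(p, 11000000100100, Z) ⊢ (t, 11000000100100, BBZ) ⊢ (t, 1000000100100, BZ) ⊢ (t, 000000100100, Z) ⊢ (r, 00000100100, YZ) ⊢ (q, 0000100100, BYZ) ⊢ (s, 000100100, BYZ)
No transition applies at (s, 000100100, BYZ); input not fully consumed.

Reject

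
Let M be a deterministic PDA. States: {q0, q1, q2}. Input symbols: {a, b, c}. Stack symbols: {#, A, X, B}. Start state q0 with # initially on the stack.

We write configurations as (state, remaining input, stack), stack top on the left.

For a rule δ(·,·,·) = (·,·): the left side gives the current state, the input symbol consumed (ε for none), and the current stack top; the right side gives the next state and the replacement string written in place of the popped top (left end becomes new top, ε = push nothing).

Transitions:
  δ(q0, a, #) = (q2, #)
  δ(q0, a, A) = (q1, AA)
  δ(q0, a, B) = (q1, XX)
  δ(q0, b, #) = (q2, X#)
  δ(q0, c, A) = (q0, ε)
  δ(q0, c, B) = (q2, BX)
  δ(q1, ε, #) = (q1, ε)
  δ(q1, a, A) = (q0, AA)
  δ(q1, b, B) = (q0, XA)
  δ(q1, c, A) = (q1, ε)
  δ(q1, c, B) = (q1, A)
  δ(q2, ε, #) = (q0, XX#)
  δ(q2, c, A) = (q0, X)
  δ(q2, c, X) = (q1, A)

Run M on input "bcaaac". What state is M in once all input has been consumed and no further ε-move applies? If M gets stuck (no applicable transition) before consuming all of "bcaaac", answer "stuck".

q0

(q0, bcaaac, #) ⊢ (q2, caaac, X#) ⊢ (q1, aaac, A#) ⊢ (q0, aac, AA#) ⊢ (q1, ac, AAA#) ⊢ (q0, c, AAAA#) ⊢ (q0, ε, AAA#)
All input consumed; M is in state q0.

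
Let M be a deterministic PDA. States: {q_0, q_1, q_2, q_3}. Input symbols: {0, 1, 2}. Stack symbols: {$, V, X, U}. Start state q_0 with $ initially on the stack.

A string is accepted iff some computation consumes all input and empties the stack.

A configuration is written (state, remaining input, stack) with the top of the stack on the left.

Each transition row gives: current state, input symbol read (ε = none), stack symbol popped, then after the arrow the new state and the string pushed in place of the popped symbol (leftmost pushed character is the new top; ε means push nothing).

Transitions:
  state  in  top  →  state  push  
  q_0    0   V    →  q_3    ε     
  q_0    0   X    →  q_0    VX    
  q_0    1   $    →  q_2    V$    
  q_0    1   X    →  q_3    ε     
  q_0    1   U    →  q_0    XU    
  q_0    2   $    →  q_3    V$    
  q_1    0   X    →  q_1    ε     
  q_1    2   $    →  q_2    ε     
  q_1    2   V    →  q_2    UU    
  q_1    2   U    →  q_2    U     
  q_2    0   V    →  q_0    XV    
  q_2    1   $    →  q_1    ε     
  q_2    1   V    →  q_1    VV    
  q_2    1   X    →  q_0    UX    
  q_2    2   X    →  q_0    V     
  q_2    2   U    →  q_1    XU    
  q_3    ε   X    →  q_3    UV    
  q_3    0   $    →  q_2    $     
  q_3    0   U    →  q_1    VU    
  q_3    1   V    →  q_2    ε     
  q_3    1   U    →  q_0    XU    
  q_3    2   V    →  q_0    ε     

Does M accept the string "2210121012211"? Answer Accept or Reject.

(q_0, 2210121012211, $)
  read 2, top $: go to q_3, push V$ → (q_3, 210121012211, V$)
  read 2, top V: go to q_0, push ε → (q_0, 10121012211, $)
  read 1, top $: go to q_2, push V$ → (q_2, 0121012211, V$)
  read 0, top V: go to q_0, push XV → (q_0, 121012211, XV$)
  read 1, top X: go to q_3, push ε → (q_3, 21012211, V$)
  read 2, top V: go to q_0, push ε → (q_0, 1012211, $)
  read 1, top $: go to q_2, push V$ → (q_2, 012211, V$)
  read 0, top V: go to q_0, push XV → (q_0, 12211, XV$)
  read 1, top X: go to q_3, push ε → (q_3, 2211, V$)
  read 2, top V: go to q_0, push ε → (q_0, 211, $)
  read 2, top $: go to q_3, push V$ → (q_3, 11, V$)
  read 1, top V: go to q_2, push ε → (q_2, 1, $)
  read 1, top $: go to q_1, push ε → (q_1, ε, ε)
All input consumed and the stack is empty.

Accept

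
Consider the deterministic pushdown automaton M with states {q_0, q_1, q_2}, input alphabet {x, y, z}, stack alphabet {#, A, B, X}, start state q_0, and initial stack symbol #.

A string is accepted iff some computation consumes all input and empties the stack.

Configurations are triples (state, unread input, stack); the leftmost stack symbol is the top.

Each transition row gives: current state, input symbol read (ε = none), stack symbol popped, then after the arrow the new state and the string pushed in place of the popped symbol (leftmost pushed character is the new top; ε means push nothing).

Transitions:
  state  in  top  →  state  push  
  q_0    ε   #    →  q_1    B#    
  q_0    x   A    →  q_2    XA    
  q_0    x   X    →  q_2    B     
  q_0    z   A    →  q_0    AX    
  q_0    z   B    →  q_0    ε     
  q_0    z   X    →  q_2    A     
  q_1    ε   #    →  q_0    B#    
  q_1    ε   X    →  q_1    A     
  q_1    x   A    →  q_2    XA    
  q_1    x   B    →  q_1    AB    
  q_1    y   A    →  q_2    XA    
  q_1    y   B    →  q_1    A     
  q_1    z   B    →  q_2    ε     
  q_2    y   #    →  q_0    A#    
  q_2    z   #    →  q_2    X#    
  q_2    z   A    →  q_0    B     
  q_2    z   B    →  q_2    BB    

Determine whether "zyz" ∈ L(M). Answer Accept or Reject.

Reject

(q_0, zyz, #)
  ε-move, top #: go to q_1, push B# → (q_1, zyz, B#)
  read z, top B: go to q_2, push ε → (q_2, yz, #)
  read y, top #: go to q_0, push A# → (q_0, z, A#)
  read z, top A: go to q_0, push AX → (q_0, ε, AX#)
All input consumed; stack is AX#, not empty, and no further ε-move applies.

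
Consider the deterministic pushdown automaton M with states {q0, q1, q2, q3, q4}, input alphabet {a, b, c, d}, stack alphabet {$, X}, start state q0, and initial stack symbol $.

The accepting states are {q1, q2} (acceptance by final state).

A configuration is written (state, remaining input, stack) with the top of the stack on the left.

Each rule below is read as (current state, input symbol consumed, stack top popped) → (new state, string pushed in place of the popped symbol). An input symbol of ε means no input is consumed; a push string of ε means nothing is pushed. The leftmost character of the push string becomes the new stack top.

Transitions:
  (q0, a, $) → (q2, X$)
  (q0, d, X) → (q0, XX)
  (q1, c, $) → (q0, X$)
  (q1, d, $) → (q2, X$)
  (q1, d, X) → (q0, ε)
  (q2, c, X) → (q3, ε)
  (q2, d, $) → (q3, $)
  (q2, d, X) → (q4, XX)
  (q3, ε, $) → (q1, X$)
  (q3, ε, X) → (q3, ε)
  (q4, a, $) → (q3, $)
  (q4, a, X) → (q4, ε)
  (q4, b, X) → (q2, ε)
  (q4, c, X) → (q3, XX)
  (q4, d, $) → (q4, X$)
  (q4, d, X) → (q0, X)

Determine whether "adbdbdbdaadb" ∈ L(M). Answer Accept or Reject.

(q0, adbdbdbdaadb, $) ⊢ (q2, dbdbdbdaadb, X$) ⊢ (q4, bdbdbdaadb, XX$) ⊢ (q2, dbdbdaadb, X$) ⊢ (q4, bdbdaadb, XX$) ⊢ (q2, dbdaadb, X$) ⊢ (q4, bdaadb, XX$) ⊢ (q2, daadb, X$) ⊢ (q4, aadb, XX$) ⊢ (q4, adb, X$) ⊢ (q4, db, $) ⊢ (q4, b, X$) ⊢ (q2, ε, $)
All input consumed; state q2 ∈ F.

Accept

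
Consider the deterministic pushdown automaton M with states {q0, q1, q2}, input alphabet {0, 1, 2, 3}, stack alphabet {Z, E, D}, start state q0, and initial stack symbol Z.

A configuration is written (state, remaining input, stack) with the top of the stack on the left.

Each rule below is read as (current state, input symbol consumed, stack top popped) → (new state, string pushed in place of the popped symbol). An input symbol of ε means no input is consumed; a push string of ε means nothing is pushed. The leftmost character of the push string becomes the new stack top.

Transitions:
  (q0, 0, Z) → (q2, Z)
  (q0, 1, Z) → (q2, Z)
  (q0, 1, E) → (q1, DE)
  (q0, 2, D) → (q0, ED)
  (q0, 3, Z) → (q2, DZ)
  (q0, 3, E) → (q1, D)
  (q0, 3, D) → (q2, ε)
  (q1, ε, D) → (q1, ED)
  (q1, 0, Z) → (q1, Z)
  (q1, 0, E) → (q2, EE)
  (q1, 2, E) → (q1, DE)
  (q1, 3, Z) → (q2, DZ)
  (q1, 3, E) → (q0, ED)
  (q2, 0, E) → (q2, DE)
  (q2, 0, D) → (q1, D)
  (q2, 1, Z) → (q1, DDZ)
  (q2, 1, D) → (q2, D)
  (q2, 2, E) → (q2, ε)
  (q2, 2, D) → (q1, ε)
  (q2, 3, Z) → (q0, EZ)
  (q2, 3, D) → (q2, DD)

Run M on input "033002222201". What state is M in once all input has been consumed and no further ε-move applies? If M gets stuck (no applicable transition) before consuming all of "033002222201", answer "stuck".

(q0, 033002222201, Z) ⊢ (q2, 33002222201, Z) ⊢ (q0, 3002222201, EZ) ⊢ (q1, 002222201, DZ) ⊢ (q1, 002222201, EDZ) ⊢ (q2, 02222201, EEDZ) ⊢ (q2, 2222201, DEEDZ) ⊢ (q1, 222201, EEDZ) ⊢ (q1, 22201, DEEDZ) ⊢ (q1, 22201, EDEEDZ) ⊢ (q1, 2201, DEDEEDZ) ⊢ (q1, 2201, EDEDEEDZ) ⊢ (q1, 201, DEDEDEEDZ) ⊢ (q1, 201, EDEDEDEEDZ) ⊢ (q1, 01, DEDEDEDEEDZ) ⊢ (q1, 01, EDEDEDEDEEDZ) ⊢ (q2, 1, EEDEDEDEDEEDZ)
No transition for (q2, 1, top E); M blocks with input 1 remaining.

stuck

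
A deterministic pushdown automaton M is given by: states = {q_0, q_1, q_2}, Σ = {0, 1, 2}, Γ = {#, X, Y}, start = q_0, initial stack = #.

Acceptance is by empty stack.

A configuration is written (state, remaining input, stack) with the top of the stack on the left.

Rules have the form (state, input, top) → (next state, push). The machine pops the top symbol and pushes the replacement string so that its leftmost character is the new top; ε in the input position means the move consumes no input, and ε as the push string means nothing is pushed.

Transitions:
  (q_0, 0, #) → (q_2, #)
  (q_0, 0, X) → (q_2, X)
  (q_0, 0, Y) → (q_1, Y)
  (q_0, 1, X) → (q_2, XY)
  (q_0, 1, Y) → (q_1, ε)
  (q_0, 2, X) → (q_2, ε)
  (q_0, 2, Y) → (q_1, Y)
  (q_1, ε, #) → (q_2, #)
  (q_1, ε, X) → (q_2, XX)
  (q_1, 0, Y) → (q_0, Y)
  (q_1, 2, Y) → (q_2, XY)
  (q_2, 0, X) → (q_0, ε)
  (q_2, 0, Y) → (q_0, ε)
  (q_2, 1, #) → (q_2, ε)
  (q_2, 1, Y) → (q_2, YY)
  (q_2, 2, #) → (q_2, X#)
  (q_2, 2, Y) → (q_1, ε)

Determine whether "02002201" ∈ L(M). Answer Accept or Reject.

(q_0, 02002201, #)
  read 0, top #: go to q_2, push # → (q_2, 2002201, #)
  read 2, top #: go to q_2, push X# → (q_2, 002201, X#)
  read 0, top X: go to q_0, push ε → (q_0, 02201, #)
  read 0, top #: go to q_2, push # → (q_2, 2201, #)
  read 2, top #: go to q_2, push X# → (q_2, 201, X#)
No transition applies at (q_2, 201, X#); input not fully consumed.

Reject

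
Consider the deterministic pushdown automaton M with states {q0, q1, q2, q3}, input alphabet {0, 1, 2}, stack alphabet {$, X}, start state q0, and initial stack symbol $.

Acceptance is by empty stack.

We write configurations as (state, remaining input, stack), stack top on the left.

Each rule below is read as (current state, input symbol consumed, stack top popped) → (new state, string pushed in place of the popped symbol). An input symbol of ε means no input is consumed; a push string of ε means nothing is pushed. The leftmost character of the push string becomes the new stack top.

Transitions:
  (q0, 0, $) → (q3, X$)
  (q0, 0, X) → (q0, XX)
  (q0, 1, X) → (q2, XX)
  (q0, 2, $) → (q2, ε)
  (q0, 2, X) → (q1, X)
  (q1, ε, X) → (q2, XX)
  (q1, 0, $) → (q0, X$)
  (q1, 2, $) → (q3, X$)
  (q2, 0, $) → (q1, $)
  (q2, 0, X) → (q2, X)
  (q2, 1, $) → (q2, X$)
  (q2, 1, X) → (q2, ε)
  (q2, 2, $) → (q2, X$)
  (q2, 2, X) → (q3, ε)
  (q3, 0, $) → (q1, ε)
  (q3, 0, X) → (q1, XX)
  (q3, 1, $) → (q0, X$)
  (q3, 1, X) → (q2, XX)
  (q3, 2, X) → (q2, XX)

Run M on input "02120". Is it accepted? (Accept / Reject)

Accept

(q0, 02120, $) ⊢ (q3, 2120, X$) ⊢ (q2, 120, XX$) ⊢ (q2, 20, X$) ⊢ (q3, 0, $) ⊢ (q1, ε, ε)
All input consumed and the stack is empty.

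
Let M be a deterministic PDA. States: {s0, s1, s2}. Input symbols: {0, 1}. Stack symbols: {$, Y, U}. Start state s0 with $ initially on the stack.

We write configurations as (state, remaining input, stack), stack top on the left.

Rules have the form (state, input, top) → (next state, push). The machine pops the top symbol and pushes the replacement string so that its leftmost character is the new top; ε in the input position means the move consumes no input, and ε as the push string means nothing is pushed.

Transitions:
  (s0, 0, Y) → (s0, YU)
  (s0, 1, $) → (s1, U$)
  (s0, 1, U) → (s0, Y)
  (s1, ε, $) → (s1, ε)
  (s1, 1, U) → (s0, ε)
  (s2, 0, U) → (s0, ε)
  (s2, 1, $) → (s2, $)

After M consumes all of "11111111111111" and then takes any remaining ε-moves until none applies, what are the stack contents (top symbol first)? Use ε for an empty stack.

(s0, 11111111111111, $) ⊢ (s1, 1111111111111, U$) ⊢ (s0, 111111111111, $) ⊢ (s1, 11111111111, U$) ⊢ (s0, 1111111111, $) ⊢ (s1, 111111111, U$) ⊢ (s0, 11111111, $) ⊢ (s1, 1111111, U$) ⊢ (s0, 111111, $) ⊢ (s1, 11111, U$) ⊢ (s0, 1111, $) ⊢ (s1, 111, U$) ⊢ (s0, 11, $) ⊢ (s1, 1, U$) ⊢ (s0, ε, $)
All input consumed in state s0 with stack $.

$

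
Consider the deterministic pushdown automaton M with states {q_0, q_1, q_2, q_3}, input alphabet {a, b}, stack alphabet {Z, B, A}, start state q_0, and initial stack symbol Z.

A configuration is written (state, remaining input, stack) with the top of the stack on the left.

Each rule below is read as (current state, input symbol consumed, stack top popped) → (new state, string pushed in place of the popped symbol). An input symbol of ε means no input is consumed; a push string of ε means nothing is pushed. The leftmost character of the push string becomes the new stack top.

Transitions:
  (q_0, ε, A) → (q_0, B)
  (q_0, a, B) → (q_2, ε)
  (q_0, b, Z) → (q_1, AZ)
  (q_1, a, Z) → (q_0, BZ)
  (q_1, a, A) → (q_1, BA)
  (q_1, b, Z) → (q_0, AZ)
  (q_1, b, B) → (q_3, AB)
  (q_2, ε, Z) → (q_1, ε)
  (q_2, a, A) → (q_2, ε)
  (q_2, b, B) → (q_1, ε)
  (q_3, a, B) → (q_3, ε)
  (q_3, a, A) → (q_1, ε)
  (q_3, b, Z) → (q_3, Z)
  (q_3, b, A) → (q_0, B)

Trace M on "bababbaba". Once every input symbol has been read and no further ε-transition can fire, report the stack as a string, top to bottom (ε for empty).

BAZ

(q_0, bababbaba, Z)
  read b, top Z: go to q_1, push AZ → (q_1, ababbaba, AZ)
  read a, top A: go to q_1, push BA → (q_1, babbaba, BAZ)
  read b, top B: go to q_3, push AB → (q_3, abbaba, ABAZ)
  read a, top A: go to q_1, push ε → (q_1, bbaba, BAZ)
  read b, top B: go to q_3, push AB → (q_3, baba, ABAZ)
  read b, top A: go to q_0, push B → (q_0, aba, BBAZ)
  read a, top B: go to q_2, push ε → (q_2, ba, BAZ)
  read b, top B: go to q_1, push ε → (q_1, a, AZ)
  read a, top A: go to q_1, push BA → (q_1, ε, BAZ)
All input consumed in state q_1 with stack BAZ.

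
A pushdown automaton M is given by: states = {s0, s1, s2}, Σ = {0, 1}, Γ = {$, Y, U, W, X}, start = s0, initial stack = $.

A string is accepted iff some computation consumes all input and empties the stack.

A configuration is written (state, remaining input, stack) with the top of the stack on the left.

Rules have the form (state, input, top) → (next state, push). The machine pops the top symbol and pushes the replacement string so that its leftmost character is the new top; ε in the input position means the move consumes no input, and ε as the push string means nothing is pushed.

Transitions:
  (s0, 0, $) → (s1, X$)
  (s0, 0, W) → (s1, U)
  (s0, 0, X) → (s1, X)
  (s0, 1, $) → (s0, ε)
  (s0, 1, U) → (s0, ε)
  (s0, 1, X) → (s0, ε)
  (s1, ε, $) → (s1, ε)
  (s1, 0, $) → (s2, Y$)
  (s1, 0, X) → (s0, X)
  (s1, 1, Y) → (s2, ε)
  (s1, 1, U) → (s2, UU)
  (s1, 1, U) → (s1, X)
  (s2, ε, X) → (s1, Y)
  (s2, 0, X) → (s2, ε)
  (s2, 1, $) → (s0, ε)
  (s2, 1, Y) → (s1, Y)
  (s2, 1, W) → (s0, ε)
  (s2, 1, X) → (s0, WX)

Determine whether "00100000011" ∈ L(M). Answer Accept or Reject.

One accepting computation: (s0, 00100000011, $) ⊢ (s1, 0100000011, X$) ⊢ (s0, 100000011, X$) ⊢ (s0, 00000011, $) ⊢ (s1, 0000011, X$) ⊢ (s0, 000011, X$) ⊢ (s1, 00011, X$) ⊢ (s0, 0011, X$) ⊢ (s1, 011, X$) ⊢ (s0, 11, X$) ⊢ (s0, 1, $) ⊢ (s0, ε, ε)
All input consumed and the stack is empty.

Accept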